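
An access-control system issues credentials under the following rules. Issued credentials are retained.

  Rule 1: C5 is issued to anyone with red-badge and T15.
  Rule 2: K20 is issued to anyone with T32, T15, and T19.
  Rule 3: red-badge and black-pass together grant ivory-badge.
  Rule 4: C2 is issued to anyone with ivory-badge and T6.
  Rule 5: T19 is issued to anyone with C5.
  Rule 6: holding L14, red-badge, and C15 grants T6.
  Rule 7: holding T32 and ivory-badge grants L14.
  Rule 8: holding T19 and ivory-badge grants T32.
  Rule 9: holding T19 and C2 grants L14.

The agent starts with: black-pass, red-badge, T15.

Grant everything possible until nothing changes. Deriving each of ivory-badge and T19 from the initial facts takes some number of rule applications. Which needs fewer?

ivory-badge: Holding red-badge and black-pass grants ivory-badge (Rule 3). [1 rule application]
T19: Holding red-badge and T15 grants C5 (Rule 1). Holding C5 grants T19 (Rule 5). [2 rule applications]
ivory-badge needs fewer.

ivory-badge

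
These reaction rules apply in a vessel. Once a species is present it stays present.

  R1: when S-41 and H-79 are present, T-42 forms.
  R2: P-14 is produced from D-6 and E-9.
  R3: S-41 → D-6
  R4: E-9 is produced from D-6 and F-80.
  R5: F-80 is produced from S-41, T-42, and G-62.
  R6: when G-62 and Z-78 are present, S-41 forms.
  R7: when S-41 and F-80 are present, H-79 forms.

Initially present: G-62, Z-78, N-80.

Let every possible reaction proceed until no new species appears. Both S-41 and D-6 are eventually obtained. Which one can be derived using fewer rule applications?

S-41: G-62 and Z-78 present → S-41 forms (R6). [1 rule application]
D-6: G-62 and Z-78 present → S-41 forms (R6). S-41 present → D-6 forms (R3). [2 rule applications]
S-41 needs fewer.

S-41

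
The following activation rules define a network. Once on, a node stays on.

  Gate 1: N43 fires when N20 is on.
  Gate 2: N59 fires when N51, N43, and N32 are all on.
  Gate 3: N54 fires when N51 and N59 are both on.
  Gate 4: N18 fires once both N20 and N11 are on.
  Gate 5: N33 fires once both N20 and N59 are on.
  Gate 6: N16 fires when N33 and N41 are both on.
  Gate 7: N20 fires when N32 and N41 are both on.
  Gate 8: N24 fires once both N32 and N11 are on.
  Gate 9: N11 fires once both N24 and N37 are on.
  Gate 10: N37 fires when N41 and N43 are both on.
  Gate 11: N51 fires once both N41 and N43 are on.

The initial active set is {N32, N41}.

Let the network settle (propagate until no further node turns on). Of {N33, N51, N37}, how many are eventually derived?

3

Gate 7: N32 and N41 on → N20 on.
N20 is on, so N43 fires (Gate 1).
Gate 10: N41 and N43 on → N37 on.
Gate 11: N41 and N43 on → N51 on.
Gate 2: N51, N43, and N32 on → N59 on.
Gate 5: N20 and N59 on → N33 on.
N33: reached.
N51: reached.
N37: reached.
All 3 are reached.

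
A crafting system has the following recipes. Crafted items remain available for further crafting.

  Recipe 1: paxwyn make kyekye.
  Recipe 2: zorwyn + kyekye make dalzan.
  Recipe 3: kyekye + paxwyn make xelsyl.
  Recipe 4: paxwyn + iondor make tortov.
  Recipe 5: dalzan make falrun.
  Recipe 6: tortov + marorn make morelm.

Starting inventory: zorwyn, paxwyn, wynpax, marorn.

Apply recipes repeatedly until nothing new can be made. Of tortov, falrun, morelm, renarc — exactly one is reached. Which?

falrun

Using Recipe 1, paxwyn makes kyekye.
Using Recipe 2, zorwyn and kyekye make dalzan.
dalzan → falrun (Recipe 5).
tortov would need paxwyn and iondor (Recipe 4), but iondor is never obtained. morelm would need tortov and marorn (Recipe 6), but tortov is never obtained. No rule produces renarc, and it is not given.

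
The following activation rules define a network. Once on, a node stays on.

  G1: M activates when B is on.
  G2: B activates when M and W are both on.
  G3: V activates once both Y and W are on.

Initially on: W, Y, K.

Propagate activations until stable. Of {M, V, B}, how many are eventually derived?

1

Y and W are on, so V activates (G3).
M would need B (G1), but B never turns on.
V: reached.
B would need M and W (G2), but M never turns on.
Reached: V — 1 of the 3.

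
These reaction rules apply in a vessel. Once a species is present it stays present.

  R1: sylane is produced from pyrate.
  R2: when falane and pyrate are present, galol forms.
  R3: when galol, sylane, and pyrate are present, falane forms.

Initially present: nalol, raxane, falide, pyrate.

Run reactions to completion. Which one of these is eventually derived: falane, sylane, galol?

sylane

pyrate present → sylane forms (R1).
galol would need falane and pyrate (R2), but falane never forms. falane would need galol, sylane, and pyrate (R3), but galol never forms.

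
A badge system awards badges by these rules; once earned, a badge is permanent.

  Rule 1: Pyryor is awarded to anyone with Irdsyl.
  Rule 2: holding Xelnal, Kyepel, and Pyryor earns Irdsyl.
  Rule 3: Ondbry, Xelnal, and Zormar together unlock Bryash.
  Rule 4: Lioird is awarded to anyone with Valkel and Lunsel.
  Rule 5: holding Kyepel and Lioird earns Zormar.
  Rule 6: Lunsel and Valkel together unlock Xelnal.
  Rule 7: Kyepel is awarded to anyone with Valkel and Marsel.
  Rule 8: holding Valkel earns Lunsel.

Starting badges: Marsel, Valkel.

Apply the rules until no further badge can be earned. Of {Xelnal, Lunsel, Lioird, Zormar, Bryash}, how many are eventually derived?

With Valkel and Marsel, Kyepel is earned (Rule 7).
With Valkel, Lunsel is earned (Rule 8).
With Valkel and Lunsel, Lioird is earned (Rule 4).
With Lunsel and Valkel, Xelnal is earned (Rule 6).
With Kyepel and Lioird, Zormar is earned (Rule 5).
Xelnal: reached.
Lunsel: reached.
Lioird: reached.
Zormar: reached.
Bryash would need Ondbry, Xelnal, and Zormar (Rule 3), but Ondbry is never earned.
Reached: Xelnal, Lunsel, Lioird, and Zormar — 4 of the 5.

4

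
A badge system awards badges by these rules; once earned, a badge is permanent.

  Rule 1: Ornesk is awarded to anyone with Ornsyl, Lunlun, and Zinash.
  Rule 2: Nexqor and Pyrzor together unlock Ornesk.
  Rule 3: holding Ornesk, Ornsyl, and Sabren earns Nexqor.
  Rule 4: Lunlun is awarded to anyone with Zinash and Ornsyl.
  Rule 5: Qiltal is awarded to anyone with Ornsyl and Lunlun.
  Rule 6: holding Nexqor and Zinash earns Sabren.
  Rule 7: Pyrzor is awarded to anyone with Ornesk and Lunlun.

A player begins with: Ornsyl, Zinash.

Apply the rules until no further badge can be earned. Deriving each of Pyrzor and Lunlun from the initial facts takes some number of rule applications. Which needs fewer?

Lunlun: With Zinash and Ornsyl, Lunlun is earned (Rule 4). [1 rule application]
Pyrzor: With Zinash and Ornsyl, Lunlun is earned (Rule 4). With Ornsyl, Lunlun, and Zinash, Ornesk is earned (Rule 1). With Ornesk and Lunlun, Pyrzor is earned (Rule 7). [3 rule applications]
Lunlun needs fewer.

Lunlun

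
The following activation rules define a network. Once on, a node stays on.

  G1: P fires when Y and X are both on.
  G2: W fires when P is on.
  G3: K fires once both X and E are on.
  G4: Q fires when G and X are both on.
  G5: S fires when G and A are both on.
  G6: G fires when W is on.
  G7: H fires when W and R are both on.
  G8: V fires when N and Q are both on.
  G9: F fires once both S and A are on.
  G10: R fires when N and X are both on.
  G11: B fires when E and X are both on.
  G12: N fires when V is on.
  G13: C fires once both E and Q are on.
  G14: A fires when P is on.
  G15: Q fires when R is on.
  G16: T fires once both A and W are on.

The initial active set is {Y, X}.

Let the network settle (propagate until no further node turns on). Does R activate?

R would need N and X (G10), but N never turns on.

No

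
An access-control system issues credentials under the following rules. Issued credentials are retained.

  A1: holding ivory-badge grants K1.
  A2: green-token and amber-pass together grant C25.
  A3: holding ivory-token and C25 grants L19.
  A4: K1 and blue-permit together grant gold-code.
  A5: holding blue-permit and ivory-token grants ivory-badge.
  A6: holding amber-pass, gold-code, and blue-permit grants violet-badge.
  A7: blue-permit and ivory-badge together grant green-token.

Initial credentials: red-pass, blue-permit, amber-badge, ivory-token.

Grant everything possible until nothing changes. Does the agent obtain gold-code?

Yes

Holding blue-permit and ivory-token grants ivory-badge (A5).
Holding ivory-badge grants K1 (A1).
Holding K1 and blue-permit grants gold-code (A4).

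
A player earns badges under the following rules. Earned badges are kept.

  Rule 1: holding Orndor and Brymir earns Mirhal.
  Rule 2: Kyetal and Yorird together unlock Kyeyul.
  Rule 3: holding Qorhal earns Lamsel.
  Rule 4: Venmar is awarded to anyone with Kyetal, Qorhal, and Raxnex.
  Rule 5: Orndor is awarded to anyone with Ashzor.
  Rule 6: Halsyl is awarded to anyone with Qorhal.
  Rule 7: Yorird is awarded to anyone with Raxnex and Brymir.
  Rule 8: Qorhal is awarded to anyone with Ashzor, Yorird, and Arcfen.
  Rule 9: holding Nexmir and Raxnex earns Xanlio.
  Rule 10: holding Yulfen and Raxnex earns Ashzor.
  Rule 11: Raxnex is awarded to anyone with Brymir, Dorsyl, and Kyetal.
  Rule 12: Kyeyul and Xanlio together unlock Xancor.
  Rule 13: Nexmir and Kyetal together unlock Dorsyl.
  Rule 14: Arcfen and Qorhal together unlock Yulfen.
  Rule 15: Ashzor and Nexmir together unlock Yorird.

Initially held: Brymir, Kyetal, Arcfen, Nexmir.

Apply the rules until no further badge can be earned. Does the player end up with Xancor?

With Nexmir and Kyetal, Dorsyl is earned (Rule 13).
With Brymir, Dorsyl, and Kyetal, Raxnex is earned (Rule 11).
With Nexmir and Raxnex, Xanlio is earned (Rule 9).
With Raxnex and Brymir, Yorird is earned (Rule 7).
With Kyetal and Yorird, Kyeyul is earned (Rule 2).
With Kyeyul and Xanlio, Xancor is earned (Rule 12).

Yes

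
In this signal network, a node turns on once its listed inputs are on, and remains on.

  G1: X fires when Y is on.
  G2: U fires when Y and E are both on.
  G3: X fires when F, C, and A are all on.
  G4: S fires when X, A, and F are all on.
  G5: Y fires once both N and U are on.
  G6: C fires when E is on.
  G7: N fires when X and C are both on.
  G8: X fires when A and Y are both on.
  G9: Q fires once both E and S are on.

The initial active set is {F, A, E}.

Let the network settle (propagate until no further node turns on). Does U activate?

No

U would need Y and E (G2), but Y never turns on.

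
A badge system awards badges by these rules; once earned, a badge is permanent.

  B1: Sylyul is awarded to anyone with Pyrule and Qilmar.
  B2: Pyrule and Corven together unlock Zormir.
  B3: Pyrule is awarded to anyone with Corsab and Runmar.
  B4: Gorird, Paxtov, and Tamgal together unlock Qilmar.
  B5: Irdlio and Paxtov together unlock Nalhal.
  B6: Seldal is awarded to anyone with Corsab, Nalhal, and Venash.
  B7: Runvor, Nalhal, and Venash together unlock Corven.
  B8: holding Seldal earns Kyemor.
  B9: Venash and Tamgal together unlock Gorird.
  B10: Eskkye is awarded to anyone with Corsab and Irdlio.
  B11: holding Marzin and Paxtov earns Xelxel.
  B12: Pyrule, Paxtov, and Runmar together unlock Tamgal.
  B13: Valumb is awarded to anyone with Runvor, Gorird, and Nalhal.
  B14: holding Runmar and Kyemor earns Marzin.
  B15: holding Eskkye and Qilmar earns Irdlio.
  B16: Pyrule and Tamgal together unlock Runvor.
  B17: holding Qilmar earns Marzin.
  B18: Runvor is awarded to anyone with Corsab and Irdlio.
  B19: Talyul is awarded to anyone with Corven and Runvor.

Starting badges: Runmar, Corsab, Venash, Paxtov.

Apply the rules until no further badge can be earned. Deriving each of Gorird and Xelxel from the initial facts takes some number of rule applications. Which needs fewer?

Gorird

Gorird: With Corsab and Runmar, Pyrule is earned (B3). With Pyrule, Paxtov, and Runmar, Tamgal is earned (B12). With Venash and Tamgal, Gorird is earned (B9). [3 rule applications]
Xelxel: With Corsab and Runmar, Pyrule is earned (B3). With Pyrule, Paxtov, and Runmar, Tamgal is earned (B12). With Venash and Tamgal, Gorird is earned (B9). With Gorird, Paxtov, and Tamgal, Qilmar is earned (B4). With Qilmar, Marzin is earned (B17). With Marzin and Paxtov, Xelxel is earned (B11). [6 rule applications]
Gorird needs fewer.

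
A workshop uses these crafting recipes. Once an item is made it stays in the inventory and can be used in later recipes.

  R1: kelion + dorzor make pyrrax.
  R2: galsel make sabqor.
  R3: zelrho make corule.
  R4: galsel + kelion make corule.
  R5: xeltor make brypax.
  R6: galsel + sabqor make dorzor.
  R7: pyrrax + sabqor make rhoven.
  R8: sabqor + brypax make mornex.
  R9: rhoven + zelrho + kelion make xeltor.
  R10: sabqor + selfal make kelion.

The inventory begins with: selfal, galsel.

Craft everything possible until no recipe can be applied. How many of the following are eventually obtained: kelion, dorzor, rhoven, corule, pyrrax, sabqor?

6

galsel → sabqor (R2).
sabqor + selfal → kelion (R10).
galsel + sabqor → dorzor (R6).
galsel + kelion → corule (R4).
kelion + dorzor → pyrrax (R1).
Using R7, pyrrax and sabqor make rhoven.
kelion: reached.
dorzor: reached.
rhoven: reached.
corule: reached.
pyrrax: reached.
sabqor: reached.
All 6 are reached.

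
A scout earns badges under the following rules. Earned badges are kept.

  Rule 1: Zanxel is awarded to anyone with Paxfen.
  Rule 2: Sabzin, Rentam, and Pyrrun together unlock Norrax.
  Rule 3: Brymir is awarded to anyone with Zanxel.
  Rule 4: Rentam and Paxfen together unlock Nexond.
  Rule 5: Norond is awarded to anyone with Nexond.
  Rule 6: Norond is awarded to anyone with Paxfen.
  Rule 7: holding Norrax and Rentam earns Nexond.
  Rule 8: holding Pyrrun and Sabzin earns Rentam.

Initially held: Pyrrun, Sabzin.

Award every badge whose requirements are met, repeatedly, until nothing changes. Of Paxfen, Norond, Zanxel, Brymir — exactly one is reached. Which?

Norond

With Pyrrun and Sabzin, Rentam is earned (Rule 8).
With Sabzin, Rentam, and Pyrrun, Norrax is earned (Rule 2).
With Norrax and Rentam, Nexond is earned (Rule 7).
With Nexond, Norond is earned (Rule 5).
Zanxel would need Paxfen (Rule 1), but Paxfen is never earned. Brymir would need Zanxel (Rule 3), but Zanxel is never earned. No rule produces Paxfen, and it is not given.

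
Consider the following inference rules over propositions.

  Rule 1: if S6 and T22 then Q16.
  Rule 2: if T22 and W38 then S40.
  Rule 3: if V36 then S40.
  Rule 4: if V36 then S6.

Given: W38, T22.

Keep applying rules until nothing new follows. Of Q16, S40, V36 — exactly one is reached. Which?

T22 and W38 hold, so S40 follows (Rule 2).
No rule produces V36, and it is not given. Q16 would need S6 and T22 (Rule 1), but S6 is never established.

S40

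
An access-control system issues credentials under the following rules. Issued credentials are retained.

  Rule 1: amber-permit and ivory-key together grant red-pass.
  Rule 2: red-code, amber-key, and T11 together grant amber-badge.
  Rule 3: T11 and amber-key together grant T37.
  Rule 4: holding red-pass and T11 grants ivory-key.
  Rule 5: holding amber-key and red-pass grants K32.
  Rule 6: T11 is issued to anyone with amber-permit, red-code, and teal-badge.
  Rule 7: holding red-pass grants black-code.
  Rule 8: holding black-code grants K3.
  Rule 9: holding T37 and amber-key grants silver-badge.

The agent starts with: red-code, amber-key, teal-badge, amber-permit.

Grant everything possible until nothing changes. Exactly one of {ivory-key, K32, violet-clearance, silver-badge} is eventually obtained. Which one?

silver-badge

Holding amber-permit, red-code, and teal-badge grants T11 (Rule 6).
Holding T11 and amber-key grants T37 (Rule 3).
Holding T37 and amber-key grants silver-badge (Rule 9).
K32 would need amber-key and red-pass (Rule 5), but red-pass is never granted. ivory-key would need red-pass and T11 (Rule 4), but red-pass is never granted. No rule produces violet-clearance, and it is not given.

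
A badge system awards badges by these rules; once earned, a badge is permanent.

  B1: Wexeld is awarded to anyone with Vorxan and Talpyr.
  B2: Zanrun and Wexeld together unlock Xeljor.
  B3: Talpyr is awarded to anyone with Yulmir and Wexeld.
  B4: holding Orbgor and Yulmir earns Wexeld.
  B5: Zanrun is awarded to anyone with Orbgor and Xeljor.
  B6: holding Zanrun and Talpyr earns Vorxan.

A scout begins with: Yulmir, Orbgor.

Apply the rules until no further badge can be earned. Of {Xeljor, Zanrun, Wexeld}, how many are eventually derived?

1

With Orbgor and Yulmir, Wexeld is earned (B4).
Xeljor would need Zanrun and Wexeld (B2), but Zanrun is never earned.
Zanrun would need Orbgor and Xeljor (B5), but Xeljor is never earned.
Wexeld: reached.
Reached: Wexeld — 1 of the 3.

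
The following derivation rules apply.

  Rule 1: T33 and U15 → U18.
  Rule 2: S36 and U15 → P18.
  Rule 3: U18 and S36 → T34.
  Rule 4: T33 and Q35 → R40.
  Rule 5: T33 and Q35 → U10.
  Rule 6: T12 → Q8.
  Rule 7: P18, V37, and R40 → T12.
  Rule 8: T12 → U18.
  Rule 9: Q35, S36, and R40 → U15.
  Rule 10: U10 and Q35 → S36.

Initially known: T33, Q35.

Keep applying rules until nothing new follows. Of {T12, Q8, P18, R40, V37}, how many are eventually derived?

T33 and Q35 hold, so R40 follows (Rule 4).
T33 and Q35 hold, so U10 follows (Rule 5).
U10 and Q35 hold, so S36 follows (Rule 10).
Q35, S36, and R40 hold, so U15 follows (Rule 9).
From S36 and U15, Rule 2 gives P18.
T12 would need P18, V37, and R40 (Rule 7), but V37 is never established.
Q8 would need T12 (Rule 6), but T12 is never established.
P18: reached.
R40: reached.
No rule produces V37, and it is not given.
Reached: P18 and R40 — 2 of the 5.

2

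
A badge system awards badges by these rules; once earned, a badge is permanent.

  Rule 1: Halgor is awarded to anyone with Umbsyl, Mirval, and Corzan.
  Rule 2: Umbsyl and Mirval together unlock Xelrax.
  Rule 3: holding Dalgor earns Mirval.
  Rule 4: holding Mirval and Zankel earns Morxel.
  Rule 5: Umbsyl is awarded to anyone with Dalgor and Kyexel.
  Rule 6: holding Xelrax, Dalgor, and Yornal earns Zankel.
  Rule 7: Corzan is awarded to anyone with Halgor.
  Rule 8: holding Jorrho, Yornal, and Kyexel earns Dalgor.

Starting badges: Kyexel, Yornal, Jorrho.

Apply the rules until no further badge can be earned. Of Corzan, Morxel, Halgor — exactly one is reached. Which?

With Jorrho, Yornal, and Kyexel, Dalgor is earned (Rule 8).
With Dalgor and Kyexel, Umbsyl is earned (Rule 5).
With Dalgor, Mirval is earned (Rule 3).
With Umbsyl and Mirval, Xelrax is earned (Rule 2).
With Xelrax, Dalgor, and Yornal, Zankel is earned (Rule 6).
With Mirval and Zankel, Morxel is earned (Rule 4).
Halgor would need Umbsyl, Mirval, and Corzan (Rule 1), but Corzan is never earned. Corzan would need Halgor (Rule 7), but Halgor is never earned.

Morxel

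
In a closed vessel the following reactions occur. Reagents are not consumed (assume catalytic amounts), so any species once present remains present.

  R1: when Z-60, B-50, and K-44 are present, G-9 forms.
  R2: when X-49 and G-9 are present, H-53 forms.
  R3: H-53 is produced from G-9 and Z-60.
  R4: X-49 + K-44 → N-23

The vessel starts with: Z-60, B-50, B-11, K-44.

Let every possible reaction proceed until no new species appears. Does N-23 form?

N-23 would need X-49 and K-44 (R4), but X-49 never forms.

No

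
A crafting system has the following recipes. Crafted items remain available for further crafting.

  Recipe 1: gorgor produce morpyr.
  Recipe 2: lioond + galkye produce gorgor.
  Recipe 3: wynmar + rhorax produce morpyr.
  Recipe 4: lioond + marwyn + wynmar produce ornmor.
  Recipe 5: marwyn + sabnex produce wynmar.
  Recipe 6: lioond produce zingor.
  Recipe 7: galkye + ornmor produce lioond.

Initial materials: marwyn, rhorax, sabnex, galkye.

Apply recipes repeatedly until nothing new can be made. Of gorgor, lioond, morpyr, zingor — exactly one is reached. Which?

Using Recipe 5, marwyn and sabnex make wynmar.
Using Recipe 3, wynmar and rhorax make morpyr.
lioond would need galkye and ornmor (Recipe 7), but ornmor is never obtained. gorgor would need lioond and galkye (Recipe 2), but lioond is never obtained. zingor would need lioond (Recipe 6), but lioond is never obtained.

morpyr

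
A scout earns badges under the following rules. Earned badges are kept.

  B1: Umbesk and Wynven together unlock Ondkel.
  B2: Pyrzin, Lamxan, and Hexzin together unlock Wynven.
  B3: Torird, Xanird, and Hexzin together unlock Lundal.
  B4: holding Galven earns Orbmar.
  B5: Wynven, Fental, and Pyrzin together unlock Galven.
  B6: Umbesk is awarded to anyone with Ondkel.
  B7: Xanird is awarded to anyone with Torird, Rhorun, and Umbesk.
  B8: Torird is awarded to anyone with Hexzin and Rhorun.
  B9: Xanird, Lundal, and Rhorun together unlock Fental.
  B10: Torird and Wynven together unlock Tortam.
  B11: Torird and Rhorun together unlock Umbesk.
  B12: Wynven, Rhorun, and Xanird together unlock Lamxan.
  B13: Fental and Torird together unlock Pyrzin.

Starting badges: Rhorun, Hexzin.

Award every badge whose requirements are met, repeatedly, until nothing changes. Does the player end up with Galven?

Galven would need Wynven, Fental, and Pyrzin (B5), but Wynven is never earned.

No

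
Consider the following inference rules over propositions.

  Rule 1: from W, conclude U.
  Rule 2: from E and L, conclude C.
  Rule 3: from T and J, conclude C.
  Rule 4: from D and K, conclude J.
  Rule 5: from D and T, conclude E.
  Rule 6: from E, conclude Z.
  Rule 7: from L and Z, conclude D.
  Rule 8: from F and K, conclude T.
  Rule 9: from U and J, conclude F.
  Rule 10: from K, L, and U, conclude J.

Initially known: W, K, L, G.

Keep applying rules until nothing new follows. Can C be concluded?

From W, Rule 1 gives U.
From K, L, and U, Rule 10 gives J.
From U and J, Rule 9 gives F.
F and K hold, so T follows (Rule 8).
T and J hold, so C follows (Rule 3).

Yes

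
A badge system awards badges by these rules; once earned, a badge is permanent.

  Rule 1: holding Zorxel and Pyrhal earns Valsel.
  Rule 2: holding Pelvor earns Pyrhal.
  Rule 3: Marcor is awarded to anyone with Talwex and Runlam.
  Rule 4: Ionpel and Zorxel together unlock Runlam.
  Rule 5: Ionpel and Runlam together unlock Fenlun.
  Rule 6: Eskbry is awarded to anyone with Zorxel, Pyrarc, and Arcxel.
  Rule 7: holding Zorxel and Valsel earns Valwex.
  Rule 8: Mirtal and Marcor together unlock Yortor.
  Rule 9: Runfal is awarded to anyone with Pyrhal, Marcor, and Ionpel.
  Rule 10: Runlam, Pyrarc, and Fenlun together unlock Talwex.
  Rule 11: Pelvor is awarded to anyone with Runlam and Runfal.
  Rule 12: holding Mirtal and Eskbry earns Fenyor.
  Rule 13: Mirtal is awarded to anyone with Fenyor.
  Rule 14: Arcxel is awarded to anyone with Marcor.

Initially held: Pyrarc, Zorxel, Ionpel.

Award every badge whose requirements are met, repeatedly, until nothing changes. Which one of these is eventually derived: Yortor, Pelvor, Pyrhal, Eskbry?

Eskbry

With Ionpel and Zorxel, Runlam is earned (Rule 4).
With Ionpel and Runlam, Fenlun is earned (Rule 5).
With Runlam, Pyrarc, and Fenlun, Talwex is earned (Rule 10).
With Talwex and Runlam, Marcor is earned (Rule 3).
With Marcor, Arcxel is earned (Rule 14).
With Zorxel, Pyrarc, and Arcxel, Eskbry is earned (Rule 6).
Pyrhal would need Pelvor (Rule 2), but Pelvor is never earned. Yortor would need Mirtal and Marcor (Rule 8), but Mirtal is never earned. Pelvor would need Runlam and Runfal (Rule 11), but Runfal is never earned.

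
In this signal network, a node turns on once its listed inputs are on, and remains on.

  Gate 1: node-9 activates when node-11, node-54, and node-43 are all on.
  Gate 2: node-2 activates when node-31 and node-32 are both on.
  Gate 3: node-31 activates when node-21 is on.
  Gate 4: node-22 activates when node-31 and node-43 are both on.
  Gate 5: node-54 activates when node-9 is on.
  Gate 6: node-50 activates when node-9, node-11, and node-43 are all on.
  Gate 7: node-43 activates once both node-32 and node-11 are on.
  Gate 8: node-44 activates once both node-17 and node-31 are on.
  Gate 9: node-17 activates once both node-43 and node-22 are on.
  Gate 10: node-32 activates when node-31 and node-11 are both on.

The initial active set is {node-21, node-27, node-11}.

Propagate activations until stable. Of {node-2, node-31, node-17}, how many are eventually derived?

3

node-21 is on, so node-31 activates (Gate 3).
Gate 10: node-31 and node-11 on → node-32 on.
Gate 7: node-32 and node-11 on → node-43 on.
Gate 2: node-31 and node-32 on → node-2 on.
Gate 4: node-31 and node-43 on → node-22 on.
Gate 9: node-43 and node-22 on → node-17 on.
node-2: reached.
node-31: reached.
node-17: reached.
All 3 are reached.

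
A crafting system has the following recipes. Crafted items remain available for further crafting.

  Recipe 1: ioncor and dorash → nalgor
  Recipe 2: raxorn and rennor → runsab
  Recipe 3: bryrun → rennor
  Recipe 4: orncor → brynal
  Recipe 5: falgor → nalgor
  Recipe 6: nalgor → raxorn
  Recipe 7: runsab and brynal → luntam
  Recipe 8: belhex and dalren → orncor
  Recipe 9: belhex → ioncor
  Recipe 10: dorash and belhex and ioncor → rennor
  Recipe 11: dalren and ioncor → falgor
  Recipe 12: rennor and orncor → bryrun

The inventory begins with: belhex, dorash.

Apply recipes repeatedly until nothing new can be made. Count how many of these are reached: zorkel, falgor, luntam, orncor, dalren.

No rule produces zorkel, and it is not given.
falgor would need dalren and ioncor (Recipe 11), but dalren is never obtained.
luntam would need runsab and brynal (Recipe 7), but brynal is never obtained.
orncor would need belhex and dalren (Recipe 8), but dalren is never obtained.
No rule produces dalren, and it is not given.
None of the 5 are reached.

0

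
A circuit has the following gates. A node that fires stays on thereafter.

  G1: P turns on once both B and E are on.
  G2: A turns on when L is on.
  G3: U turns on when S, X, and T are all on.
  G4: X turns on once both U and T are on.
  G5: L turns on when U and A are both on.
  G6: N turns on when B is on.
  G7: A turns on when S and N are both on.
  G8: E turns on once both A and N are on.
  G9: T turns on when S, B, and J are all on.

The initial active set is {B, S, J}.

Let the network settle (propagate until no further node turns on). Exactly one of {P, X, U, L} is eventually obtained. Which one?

G6: B on → N on.
G7: S and N on → A on.
G8: A and N on → E on.
B and E are on, so P turns on (G1).
U would need S, X, and T (G3), but X never turns on. L would need U and A (G5), but U never turns on. X would need U and T (G4), but U never turns on.

P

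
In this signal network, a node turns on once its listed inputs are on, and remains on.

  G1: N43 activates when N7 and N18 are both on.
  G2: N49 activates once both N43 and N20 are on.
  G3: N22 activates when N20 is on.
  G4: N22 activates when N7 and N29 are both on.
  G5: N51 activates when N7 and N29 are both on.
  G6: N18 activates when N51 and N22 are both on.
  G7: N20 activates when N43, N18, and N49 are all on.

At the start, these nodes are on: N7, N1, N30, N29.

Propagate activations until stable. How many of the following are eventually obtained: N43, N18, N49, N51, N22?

4

N7 and N29 are on, so N51 activates (G5).
N7 and N29 are on, so N22 activates (G4).
G6: N51 and N22 on → N18 on.
G1: N7 and N18 on → N43 on.
N43: reached.
N18: reached.
N49 would need N43 and N20 (G2), but N20 never turns on.
N51: reached.
N22: reached.
Reached: N43, N18, N51, and N22 — 4 of the 5.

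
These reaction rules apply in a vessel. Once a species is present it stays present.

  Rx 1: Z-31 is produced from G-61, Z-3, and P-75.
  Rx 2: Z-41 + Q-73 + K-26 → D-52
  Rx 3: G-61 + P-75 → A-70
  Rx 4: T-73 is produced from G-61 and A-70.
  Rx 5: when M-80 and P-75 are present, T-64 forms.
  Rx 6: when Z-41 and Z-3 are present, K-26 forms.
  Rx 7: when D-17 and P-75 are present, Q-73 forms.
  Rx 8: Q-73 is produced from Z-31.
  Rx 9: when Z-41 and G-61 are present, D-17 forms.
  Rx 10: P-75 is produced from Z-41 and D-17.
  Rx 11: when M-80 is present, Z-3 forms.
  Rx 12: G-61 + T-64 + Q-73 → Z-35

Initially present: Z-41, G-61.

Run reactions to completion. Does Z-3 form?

Z-3 would need M-80 (Rx 11), but M-80 never forms.

No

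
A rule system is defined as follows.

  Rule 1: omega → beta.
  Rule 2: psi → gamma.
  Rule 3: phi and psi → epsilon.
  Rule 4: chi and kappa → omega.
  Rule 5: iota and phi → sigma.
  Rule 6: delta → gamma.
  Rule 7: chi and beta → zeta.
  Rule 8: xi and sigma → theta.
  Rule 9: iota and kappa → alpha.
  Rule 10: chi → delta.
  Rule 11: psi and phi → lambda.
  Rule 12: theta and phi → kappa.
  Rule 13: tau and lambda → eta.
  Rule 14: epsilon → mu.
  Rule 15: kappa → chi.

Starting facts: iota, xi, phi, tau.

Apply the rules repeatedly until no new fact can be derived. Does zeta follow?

From iota and phi, Rule 5 gives sigma.
xi and sigma hold, so theta follows (Rule 8).
From theta and phi, Rule 12 gives kappa.
kappa holds, so chi follows (Rule 15).
From chi and kappa, Rule 4 gives omega.
omega holds, so beta follows (Rule 1).
chi and beta hold, so zeta follows (Rule 7).

Yes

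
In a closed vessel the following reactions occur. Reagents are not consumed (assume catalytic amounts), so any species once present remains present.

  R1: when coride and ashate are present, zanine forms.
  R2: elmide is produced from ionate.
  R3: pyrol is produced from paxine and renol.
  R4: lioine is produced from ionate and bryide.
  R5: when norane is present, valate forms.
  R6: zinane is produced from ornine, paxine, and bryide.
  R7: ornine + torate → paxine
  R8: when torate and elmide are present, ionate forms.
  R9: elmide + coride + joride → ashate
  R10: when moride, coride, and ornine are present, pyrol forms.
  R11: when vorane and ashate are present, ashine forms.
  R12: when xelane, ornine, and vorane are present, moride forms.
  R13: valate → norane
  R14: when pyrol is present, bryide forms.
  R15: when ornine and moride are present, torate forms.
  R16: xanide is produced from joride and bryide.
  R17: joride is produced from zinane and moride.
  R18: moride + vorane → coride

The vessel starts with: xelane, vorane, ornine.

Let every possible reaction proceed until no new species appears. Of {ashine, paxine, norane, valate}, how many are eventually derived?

1

xelane, ornine, and vorane present → moride forms (R12).
ornine and moride present → torate forms (R15).
ornine and torate present → paxine forms (R7).
ashine would need vorane and ashate (R11), but ashate never forms.
paxine: reached.
norane would need valate (R13), but valate never forms.
valate would need norane (R5), but norane never forms.
Reached: paxine — 1 of the 4.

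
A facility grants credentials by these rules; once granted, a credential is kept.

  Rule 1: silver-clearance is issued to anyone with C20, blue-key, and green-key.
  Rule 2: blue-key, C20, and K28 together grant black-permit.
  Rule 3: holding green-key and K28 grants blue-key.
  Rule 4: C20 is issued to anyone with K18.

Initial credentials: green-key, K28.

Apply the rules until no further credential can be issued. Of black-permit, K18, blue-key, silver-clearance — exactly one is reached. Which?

blue-key

Holding green-key and K28 grants blue-key (Rule 3).
black-permit would need blue-key, C20, and K28 (Rule 2), but C20 is never granted. silver-clearance would need C20, blue-key, and green-key (Rule 1), but C20 is never granted. No rule produces K18, and it is not given.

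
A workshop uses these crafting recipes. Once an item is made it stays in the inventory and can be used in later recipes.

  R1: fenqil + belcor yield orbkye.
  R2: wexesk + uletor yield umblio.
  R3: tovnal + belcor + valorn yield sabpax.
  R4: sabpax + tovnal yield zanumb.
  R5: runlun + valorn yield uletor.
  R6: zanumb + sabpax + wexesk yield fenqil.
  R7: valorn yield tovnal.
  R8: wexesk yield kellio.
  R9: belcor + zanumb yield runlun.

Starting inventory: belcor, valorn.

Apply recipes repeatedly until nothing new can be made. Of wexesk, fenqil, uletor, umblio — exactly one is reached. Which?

Using R7, valorn makes tovnal.
tovnal + belcor + valorn → sabpax (R3).
Using R4, sabpax and tovnal make zanumb.
belcor + zanumb → runlun (R9).
Using R5, runlun and valorn make uletor.
umblio would need wexesk and uletor (R2), but wexesk is never obtained. fenqil would need zanumb, sabpax, and wexesk (R6), but wexesk is never obtained. No rule produces wexesk, and it is not given.

uletor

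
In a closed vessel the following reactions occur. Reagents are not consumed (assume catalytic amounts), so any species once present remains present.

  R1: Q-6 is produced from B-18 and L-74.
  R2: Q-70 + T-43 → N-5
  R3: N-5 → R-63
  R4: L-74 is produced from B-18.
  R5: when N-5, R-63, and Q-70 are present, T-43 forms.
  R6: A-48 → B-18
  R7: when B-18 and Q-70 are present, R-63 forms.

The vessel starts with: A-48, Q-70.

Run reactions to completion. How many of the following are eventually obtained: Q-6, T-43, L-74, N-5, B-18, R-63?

A-48 present → B-18 forms (R6).
B-18 and Q-70 present → R-63 forms (R7).
B-18 present → L-74 forms (R4).
B-18 and L-74 present → Q-6 forms (R1).
Q-6: reached.
T-43 would need N-5, R-63, and Q-70 (R5), but N-5 never forms.
L-74: reached.
N-5 would need Q-70 and T-43 (R2), but T-43 never forms.
B-18: reached.
R-63: reached.
Reached: Q-6, L-74, B-18, and R-63 — 4 of the 6.

4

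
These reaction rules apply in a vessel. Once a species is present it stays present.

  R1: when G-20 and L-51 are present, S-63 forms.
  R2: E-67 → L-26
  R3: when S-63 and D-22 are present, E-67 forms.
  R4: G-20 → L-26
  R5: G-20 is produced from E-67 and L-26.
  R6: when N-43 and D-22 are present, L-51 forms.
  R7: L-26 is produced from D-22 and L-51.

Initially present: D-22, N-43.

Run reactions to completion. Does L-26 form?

Yes

N-43 and D-22 present → L-51 forms (R6).
D-22 and L-51 present → L-26 forms (R7).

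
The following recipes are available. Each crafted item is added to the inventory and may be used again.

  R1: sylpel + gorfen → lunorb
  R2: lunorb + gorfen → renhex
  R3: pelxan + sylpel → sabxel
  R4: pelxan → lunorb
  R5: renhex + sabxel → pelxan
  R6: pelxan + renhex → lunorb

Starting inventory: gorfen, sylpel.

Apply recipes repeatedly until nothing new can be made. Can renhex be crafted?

sylpel + gorfen → lunorb (R1).
Using R2, lunorb and gorfen make renhex.

Yes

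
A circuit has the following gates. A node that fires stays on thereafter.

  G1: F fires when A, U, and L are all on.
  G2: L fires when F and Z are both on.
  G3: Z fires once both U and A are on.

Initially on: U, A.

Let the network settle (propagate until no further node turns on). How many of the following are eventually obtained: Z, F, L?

1

U and A are on, so Z fires (G3).
Z: reached.
F would need A, U, and L (G1), but L never turns on.
L would need F and Z (G2), but F never turns on.
Reached: Z — 1 of the 3.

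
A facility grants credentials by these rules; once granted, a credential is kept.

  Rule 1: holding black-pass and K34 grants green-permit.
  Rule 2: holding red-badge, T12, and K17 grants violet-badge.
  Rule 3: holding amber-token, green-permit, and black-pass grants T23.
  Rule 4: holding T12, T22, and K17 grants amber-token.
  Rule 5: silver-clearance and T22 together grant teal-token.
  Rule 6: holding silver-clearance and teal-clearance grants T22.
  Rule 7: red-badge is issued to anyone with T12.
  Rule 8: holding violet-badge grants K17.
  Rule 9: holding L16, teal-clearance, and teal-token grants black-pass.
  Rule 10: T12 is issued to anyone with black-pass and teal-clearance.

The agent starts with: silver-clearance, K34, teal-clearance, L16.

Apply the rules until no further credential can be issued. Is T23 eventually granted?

No

T23 would need amber-token, green-permit, and black-pass (Rule 3), but amber-token is never granted.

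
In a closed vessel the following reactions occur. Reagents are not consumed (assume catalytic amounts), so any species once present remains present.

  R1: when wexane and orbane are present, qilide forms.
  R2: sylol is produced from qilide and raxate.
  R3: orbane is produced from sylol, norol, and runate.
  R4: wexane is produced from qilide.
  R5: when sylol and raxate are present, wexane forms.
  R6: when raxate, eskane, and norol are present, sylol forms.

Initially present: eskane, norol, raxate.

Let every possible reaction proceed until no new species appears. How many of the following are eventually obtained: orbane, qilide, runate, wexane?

raxate, eskane, and norol present → sylol forms (R6).
sylol and raxate present → wexane forms (R5).
orbane would need sylol, norol, and runate (R3), but runate never forms.
qilide would need wexane and orbane (R1), but orbane never forms.
No rule produces runate, and it is not given.
wexane: reached.
Reached: wexane — 1 of the 4.

1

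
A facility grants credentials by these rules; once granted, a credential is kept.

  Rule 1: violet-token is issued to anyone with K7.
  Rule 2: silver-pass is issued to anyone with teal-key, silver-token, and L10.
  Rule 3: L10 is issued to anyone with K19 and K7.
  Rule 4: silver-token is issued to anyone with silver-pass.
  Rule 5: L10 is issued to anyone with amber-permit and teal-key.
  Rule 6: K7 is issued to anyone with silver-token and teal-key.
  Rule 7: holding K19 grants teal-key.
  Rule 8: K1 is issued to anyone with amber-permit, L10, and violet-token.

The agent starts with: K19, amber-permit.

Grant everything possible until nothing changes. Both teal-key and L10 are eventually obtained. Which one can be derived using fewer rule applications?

teal-key: Holding K19 grants teal-key (Rule 7). [1 rule application]
L10: Holding K19 grants teal-key (Rule 7). Holding amber-permit and teal-key grants L10 (Rule 5). [2 rule applications]
teal-key needs fewer.

teal-key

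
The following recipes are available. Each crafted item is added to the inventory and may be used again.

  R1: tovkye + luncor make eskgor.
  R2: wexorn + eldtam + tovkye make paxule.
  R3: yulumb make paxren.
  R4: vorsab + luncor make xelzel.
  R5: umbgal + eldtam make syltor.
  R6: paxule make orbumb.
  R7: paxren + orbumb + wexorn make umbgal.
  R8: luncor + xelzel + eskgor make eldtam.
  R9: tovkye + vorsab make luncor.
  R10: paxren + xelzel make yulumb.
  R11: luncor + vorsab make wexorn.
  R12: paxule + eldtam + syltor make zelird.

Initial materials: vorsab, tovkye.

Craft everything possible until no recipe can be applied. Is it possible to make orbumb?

Yes

Using R9, tovkye and vorsab make luncor.
tovkye + luncor → eskgor (R1).
Using R11, luncor and vorsab make wexorn.
vorsab + luncor → xelzel (R4).
Using R8, luncor, xelzel, and eskgor make eldtam.
wexorn + eldtam + tovkye → paxule (R2).
Using R6, paxule makes orbumb.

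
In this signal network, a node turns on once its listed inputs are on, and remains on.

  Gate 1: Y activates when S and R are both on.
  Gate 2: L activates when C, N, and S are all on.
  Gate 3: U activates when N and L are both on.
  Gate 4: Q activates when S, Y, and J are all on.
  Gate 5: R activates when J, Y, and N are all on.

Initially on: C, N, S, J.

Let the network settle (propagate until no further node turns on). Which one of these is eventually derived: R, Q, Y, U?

Gate 2: C, N, and S on → L on.
N and L are on, so U activates (Gate 3).
Q would need S, Y, and J (Gate 4), but Y never turns on. Y would need S and R (Gate 1), but R never turns on. R would need J, Y, and N (Gate 5), but Y never turns on.

U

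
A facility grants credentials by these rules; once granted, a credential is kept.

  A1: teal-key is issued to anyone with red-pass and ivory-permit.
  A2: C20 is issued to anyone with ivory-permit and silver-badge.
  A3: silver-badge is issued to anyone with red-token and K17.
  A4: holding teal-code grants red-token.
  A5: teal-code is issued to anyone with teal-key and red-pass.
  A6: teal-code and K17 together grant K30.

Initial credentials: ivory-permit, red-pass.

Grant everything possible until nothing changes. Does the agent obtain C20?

No

C20 would need ivory-permit and silver-badge (A2), but silver-badge is never granted.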